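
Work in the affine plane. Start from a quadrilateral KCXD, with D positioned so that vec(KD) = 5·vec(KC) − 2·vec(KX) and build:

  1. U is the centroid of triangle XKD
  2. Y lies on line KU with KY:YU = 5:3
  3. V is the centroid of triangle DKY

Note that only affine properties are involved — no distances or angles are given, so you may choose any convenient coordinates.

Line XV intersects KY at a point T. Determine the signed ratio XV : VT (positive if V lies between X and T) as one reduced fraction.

Choose coordinates K = (0, 0), C = (1, 0), X = (0, 1), D = (5, -2).
1. U is the centroid of triangle XKD ⇒ U = (5/3, -1/3)
2. Y lies on line KU with KY:YU = 5:3 ⇒ Y = (25/24, -5/24)
3. V is the centroid of triangle DKY ⇒ V = (145/72, -53/72)
line XV meets KY at T = (145/96, -29/96)
V = X + t·(T−X) with t = 4/3, so XV:VT = 4/3:-1/3

XV:VT = -4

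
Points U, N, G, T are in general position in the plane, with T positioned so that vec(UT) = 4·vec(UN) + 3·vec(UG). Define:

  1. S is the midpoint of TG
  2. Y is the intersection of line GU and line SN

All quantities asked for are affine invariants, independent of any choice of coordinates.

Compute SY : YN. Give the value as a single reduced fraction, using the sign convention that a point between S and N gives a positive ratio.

SY:YN = -2

Set U = (0, 0), N = (1, 0), G = (0, 1), T = (4, 3); any affine frame gives the same invariant.
1. S is the midpoint of TG ⇒ S = (2, 2)
2. Y is the intersection of line GU and line SN ⇒ Y = (0, -2)
Y = S + t·(N−S) with t = 2, so SY:YN = t:(1−t) = 2:-1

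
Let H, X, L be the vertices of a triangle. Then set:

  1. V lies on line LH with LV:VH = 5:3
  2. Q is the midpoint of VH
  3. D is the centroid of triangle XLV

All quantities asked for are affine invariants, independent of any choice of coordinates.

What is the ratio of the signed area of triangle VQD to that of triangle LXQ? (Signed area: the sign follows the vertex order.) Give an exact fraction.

Work in coordinates with H = (0, 0), X = (1, 0), L = (0, 1).
1. V lies on line LH with LV:VH = 5:3 ⇒ V = (0, 3/8)
2. Q is the midpoint of VH ⇒ Q = (0, 3/16)
3. D is the centroid of triangle XLV ⇒ D = (1/3, 11/24)
2·[VQD] = 1/16, 2·[LXQ] = -13/16
[VQD]:[LXQ] = 1/16:-13/16 = -1/13

[VQD]:[LXQ] = -1/13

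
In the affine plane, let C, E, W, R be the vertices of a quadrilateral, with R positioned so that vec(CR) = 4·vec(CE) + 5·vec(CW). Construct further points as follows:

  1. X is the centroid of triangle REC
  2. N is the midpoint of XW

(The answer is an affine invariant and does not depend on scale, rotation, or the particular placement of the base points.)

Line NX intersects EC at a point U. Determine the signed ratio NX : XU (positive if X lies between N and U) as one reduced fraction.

Choose coordinates C = (0, 0), E = (1, 0), W = (0, 1), R = (4, 5).
1. X is the centroid of triangle REC ⇒ X = (5/3, 5/3)
2. N is the midpoint of XW ⇒ N = (5/6, 4/3)
line NX meets EC at U = (-5/2, 0)
X = N + t·(U−N) with t = -1/4, so NX:XU = -1/4:5/4

NX:XU = -1/5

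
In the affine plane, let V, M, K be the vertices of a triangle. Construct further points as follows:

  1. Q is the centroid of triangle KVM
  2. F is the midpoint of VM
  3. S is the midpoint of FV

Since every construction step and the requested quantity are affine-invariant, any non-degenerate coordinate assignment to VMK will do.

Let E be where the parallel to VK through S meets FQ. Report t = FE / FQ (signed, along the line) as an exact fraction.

t = 3/2

Choose coordinates V = (0, 0), M = (1, 0), K = (0, 1).
1. Q is the centroid of triangle KVM ⇒ Q = (1/3, 1/3)
2. F is the midpoint of VM ⇒ F = (1/2, 0)
3. S is the midpoint of FV ⇒ S = (1/4, 0)
through S parallel to VK: direction (0, 1); meets FQ at E = (1/4, 1/2)
E = F + t·(Q−F) with t = 3/2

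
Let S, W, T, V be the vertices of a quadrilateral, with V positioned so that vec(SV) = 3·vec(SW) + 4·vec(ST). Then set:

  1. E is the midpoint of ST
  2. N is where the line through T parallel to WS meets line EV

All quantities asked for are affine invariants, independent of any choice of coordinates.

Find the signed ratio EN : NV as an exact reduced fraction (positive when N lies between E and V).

EN:NV = 1/6

Set S = (0, 0), W = (1, 0), T = (0, 1), V = (3, 4); any affine frame gives the same invariant.
1. E is the midpoint of ST ⇒ E = (0, 1/2)
2. N is where the line through T parallel to WS meets line EV ⇒ N = (3/7, 1)
N = E + t·(V−E) with t = 1/7, so EN:NV = t:(1−t) = 1/7:6/7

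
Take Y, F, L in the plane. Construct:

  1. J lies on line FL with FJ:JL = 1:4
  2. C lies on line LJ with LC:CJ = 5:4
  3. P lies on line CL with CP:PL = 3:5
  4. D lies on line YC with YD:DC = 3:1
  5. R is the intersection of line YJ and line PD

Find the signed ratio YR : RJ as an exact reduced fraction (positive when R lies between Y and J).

YR:RJ = 45/47

Choose coordinates Y = (0, 0), F = (1, 0), L = (0, 1).
1. J lies on line FL with FJ:JL = 1:4 ⇒ J = (4/5, 1/5)
2. C lies on line LJ with LC:CJ = 5:4 ⇒ C = (4/9, 5/9)
3. P lies on line CL with CP:PL = 3:5 ⇒ P = (5/18, 13/18)
4. D lies on line YC with YD:DC = 3:1 ⇒ D = (1/3, 5/12)
5. R is the intersection of line YJ and line PD ⇒ R = (9/23, 9/92)
R = Y + t·(J−Y) with t = 45/92, so YR:RJ = t:(1−t) = 45/92:47/92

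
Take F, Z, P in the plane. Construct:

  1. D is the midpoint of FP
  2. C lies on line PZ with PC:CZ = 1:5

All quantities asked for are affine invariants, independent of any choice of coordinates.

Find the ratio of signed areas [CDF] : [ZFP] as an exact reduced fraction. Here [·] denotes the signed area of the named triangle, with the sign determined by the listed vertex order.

[CDF]:[ZFP] = -1/12

Set F = (0, 0), Z = (1, 0), P = (0, 1); any affine frame gives the same invariant.
1. D is the midpoint of FP ⇒ D = (0, 1/2)
2. C lies on line PZ with PC:CZ = 1:5 ⇒ C = (1/6, 5/6)
2·[CDF] = 1/12, 2·[ZFP] = -1
[CDF]:[ZFP] = 1/12:-1 = -1/12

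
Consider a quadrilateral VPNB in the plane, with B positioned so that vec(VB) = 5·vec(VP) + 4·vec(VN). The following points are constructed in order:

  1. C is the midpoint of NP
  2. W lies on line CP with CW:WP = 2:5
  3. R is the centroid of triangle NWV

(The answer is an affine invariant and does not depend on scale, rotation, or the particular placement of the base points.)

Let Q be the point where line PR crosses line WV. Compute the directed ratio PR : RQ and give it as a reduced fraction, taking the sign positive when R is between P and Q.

Assign V = (0, 0), P = (1, 0), N = (0, 1), B = (5, 4) — the answer is frame-independent, so this choice is without loss of generality.
1. C is the midpoint of NP ⇒ C = (1/2, 1/2)
2. W lies on line CP with CW:WP = 2:5 ⇒ W = (9/14, 5/14)
3. R is the centroid of triangle NWV ⇒ R = (3/14, 19/42)
line PR meets WV at Q = (57/112, 95/336)
R = P + t·(Q−P) with t = 8/5, so PR:RQ = 8/5:-3/5

PR:RQ = -8/3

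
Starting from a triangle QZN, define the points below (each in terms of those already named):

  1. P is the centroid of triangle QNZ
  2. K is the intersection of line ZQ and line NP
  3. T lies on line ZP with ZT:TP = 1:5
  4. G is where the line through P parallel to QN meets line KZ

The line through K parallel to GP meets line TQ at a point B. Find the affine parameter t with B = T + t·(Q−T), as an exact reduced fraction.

Work in coordinates with Q = (0, 0), Z = (1, 0), N = (0, 1).
1. P is the centroid of triangle QNZ ⇒ P = (1/3, 1/3)
2. K is the intersection of line ZQ and line NP ⇒ K = (1/2, 0)
3. T lies on line ZP with ZT:TP = 1:5 ⇒ T = (8/9, 1/18)
4. G is where the line through P parallel to QN meets line KZ ⇒ G = (1/3, 0)
through K parallel to GP: direction (0, 1/3); meets TQ at B = (1/2, 1/32)
B = T + t·(Q−T) with t = 7/16

t = 7/16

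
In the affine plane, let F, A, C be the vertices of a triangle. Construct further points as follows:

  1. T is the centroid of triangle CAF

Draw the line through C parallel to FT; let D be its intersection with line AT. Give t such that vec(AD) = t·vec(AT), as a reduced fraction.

Set F = (0, 0), A = (1, 0), C = (0, 1); any affine frame gives the same invariant.
1. T is the centroid of triangle CAF ⇒ T = (1/3, 1/3)
through C parallel to FT: direction (1/3, 1/3); meets AT at D = (-1/3, 2/3)
D = A + t·(T−A) with t = 2

t = 2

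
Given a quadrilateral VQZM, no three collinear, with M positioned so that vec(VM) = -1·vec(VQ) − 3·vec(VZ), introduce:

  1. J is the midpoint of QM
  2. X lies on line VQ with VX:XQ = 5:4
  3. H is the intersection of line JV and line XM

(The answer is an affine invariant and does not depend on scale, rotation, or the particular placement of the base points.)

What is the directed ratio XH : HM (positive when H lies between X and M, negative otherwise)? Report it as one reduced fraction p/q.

Choose coordinates V = (0, 0), Q = (1, 0), Z = (0, 1), M = (-1, -3).
1. J is the midpoint of QM ⇒ J = (0, -3/2)
2. X lies on line VQ with VX:XQ = 5:4 ⇒ X = (5/9, 0)
3. H is the intersection of line JV and line XM ⇒ H = (0, -15/14)
H = X + t·(M−X) with t = 5/14, so XH:HM = t:(1−t) = 5/14:9/14

XH:HM = 5/9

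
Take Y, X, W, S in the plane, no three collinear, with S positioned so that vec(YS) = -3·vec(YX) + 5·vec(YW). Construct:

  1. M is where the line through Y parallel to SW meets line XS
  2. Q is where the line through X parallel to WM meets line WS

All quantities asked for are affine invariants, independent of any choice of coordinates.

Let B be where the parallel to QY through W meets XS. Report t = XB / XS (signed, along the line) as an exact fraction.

t = 7/16

Choose coordinates Y = (0, 0), X = (1, 0), W = (0, 1), S = (-3, 5).
1. M is where the line through Y parallel to SW meets line XS ⇒ M = (-15, 20)
2. Q is where the line through X parallel to WM meets line WS ⇒ Q = (-4, 19/3)
through W parallel to QY: direction (4, -19/3); meets XS at B = (-3/4, 35/16)
B = X + t·(S−X) with t = 7/16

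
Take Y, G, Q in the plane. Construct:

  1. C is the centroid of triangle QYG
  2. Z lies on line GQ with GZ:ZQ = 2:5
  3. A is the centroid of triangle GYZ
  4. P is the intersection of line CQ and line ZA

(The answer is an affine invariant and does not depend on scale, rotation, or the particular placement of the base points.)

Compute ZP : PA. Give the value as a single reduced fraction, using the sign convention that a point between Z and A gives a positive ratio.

ZP:PA = -3

Choose coordinates Y = (0, 0), G = (1, 0), Q = (0, 1).
1. C is the centroid of triangle QYG ⇒ C = (1/3, 1/3)
2. Z lies on line GQ with GZ:ZQ = 2:5 ⇒ Z = (5/7, 2/7)
3. A is the centroid of triangle GYZ ⇒ A = (4/7, 2/21)
4. P is the intersection of line CQ and line ZA ⇒ P = (1/2, 0)
P = Z + t·(A−Z) with t = 3/2, so ZP:PA = t:(1−t) = 3/2:-1/2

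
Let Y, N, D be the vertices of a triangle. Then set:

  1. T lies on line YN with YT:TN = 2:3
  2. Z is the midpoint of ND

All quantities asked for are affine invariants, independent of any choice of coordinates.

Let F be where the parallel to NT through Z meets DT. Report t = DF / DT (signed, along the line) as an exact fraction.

Assign Y = (0, 0), N = (1, 0), D = (0, 1) — the answer is frame-independent, so this choice is without loss of generality.
1. T lies on line YN with YT:TN = 2:3 ⇒ T = (2/5, 0)
2. Z is the midpoint of ND ⇒ Z = (1/2, 1/2)
through Z parallel to NT: direction (-3/5, 0); meets DT at F = (1/5, 1/2)
F = D + t·(T−D) with t = 1/2

t = 1/2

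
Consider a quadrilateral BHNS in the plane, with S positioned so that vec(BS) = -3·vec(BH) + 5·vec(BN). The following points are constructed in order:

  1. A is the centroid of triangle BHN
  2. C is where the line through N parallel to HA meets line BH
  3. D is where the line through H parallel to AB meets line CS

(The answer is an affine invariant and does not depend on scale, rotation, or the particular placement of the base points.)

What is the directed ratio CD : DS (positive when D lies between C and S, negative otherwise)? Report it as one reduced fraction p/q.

Work in coordinates with B = (0, 0), H = (1, 0), N = (0, 1), S = (-3, 5).
1. A is the centroid of triangle BHN ⇒ A = (1/3, 1/3)
2. C is where the line through N parallel to HA meets line BH ⇒ C = (2, 0)
3. D is where the line through H parallel to AB meets line CS ⇒ D = (3/2, 1/2)
D = C + t·(S−C) with t = 1/10, so CD:DS = t:(1−t) = 1/10:9/10

CD:DS = 1/9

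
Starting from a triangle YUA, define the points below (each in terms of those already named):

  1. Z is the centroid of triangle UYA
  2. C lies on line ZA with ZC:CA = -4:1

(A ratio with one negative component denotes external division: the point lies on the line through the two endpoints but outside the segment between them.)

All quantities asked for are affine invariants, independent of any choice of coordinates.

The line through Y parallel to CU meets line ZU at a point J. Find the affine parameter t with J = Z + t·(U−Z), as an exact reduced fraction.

t = -7/4

Choose coordinates Y = (0, 0), U = (1, 0), A = (0, 1).
1. Z is the centroid of triangle UYA ⇒ Z = (1/3, 1/3)
2. C lies on line ZA with ZC:CA = -4:1 ⇒ C = (-1/9, 11/9)
through Y parallel to CU: direction (10/9, -11/9); meets ZU at J = (-5/6, 11/12)
J = Z + t·(U−Z) with t = -7/4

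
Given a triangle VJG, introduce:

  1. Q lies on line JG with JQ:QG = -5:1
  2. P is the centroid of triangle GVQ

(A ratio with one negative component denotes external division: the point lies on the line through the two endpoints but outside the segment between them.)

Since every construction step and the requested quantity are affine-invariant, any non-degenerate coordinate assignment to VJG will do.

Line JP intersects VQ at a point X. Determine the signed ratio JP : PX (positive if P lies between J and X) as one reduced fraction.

Assign V = (0, 0), J = (1, 0), G = (0, 1) — the answer is frame-independent, so this choice is without loss of generality.
1. Q lies on line JG with JQ:QG = -5:1 ⇒ Q = (-1/4, 5/4)
2. P is the centroid of triangle GVQ ⇒ P = (-1/12, 3/4)
line JP meets VQ at X = (-9/56, 45/56)
P = J + t·(X−J) with t = 14/15, so JP:PX = 14/15:1/15

JP:PX = 14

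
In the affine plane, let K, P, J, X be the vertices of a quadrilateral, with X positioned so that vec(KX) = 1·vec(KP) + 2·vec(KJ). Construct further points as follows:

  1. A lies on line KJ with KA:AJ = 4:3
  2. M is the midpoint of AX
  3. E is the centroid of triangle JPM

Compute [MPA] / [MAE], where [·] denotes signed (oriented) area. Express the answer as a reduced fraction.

Set K = (0, 0), P = (1, 0), J = (0, 1), X = (1, 2); any affine frame gives the same invariant.
1. A lies on line KJ with KA:AJ = 4:3 ⇒ A = (0, 4/7)
2. M is the midpoint of AX ⇒ M = (1/2, 9/7)
3. E is the centroid of triangle JPM ⇒ E = (1/2, 16/21)
2·[MPA] = -1, 2·[MAE] = 11/42
[MPA]:[MAE] = -1:11/42 = -42/11

[MPA]:[MAE] = -42/11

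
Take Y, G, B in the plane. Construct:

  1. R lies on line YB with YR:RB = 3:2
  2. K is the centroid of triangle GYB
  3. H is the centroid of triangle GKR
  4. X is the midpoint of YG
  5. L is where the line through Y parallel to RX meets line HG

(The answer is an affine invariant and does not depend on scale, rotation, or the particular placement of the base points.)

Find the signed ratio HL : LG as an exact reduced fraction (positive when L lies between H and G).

Assign Y = (0, 0), G = (1, 0), B = (0, 1) — the answer is frame-independent, so this choice is without loss of generality.
1. R lies on line YB with YR:RB = 3:2 ⇒ R = (0, 3/5)
2. K is the centroid of triangle GYB ⇒ K = (1/3, 1/3)
3. H is the centroid of triangle GKR ⇒ H = (4/9, 14/45)
4. X is the midpoint of YG ⇒ X = (1/2, 0)
5. L is where the line through Y parallel to RX meets line HG ⇒ L = (-7/8, 21/20)
L = H + t·(G−H) with t = -19/8, so HL:LG = t:(1−t) = -19/8:27/8

HL:LG = -19/27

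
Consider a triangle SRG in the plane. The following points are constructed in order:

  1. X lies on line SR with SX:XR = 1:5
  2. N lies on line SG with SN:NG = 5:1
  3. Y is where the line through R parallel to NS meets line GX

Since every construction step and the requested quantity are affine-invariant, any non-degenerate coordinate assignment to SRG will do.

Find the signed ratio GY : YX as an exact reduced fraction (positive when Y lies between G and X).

Choose coordinates S = (0, 0), R = (1, 0), G = (0, 1).
1. X lies on line SR with SX:XR = 1:5 ⇒ X = (1/6, 0)
2. N lies on line SG with SN:NG = 5:1 ⇒ N = (0, 5/6)
3. Y is where the line through R parallel to NS meets line GX ⇒ Y = (1, -5)
Y = G + t·(X−G) with t = 6, so GY:YX = t:(1−t) = 6:-5

GY:YX = -6/5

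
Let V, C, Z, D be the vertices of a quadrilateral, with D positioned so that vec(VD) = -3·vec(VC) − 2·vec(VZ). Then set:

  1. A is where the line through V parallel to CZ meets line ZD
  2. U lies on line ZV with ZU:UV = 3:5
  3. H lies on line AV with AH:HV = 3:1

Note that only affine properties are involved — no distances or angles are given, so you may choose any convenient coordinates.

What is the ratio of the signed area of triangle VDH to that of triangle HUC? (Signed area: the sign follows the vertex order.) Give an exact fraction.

[VDH]:[HUC] = 40/37

Work in coordinates with V = (0, 0), C = (1, 0), Z = (0, 1), D = (-3, -2).
1. A is where the line through V parallel to CZ meets line ZD ⇒ A = (-1/2, 1/2)
2. U lies on line ZV with ZU:UV = 3:5 ⇒ U = (0, 5/8)
3. H lies on line AV with AH:HV = 3:1 ⇒ H = (-1/8, 1/8)
2·[VDH] = -5/8, 2·[HUC] = -37/64
[VDH]:[HUC] = -5/8:-37/64 = 40/37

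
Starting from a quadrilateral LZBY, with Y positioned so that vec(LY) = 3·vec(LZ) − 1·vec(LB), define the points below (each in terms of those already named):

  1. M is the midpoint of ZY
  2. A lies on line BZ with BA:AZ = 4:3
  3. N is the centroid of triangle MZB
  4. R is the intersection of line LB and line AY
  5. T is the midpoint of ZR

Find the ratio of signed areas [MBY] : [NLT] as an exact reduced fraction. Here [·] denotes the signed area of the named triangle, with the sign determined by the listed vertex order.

[MBY]:[NLT] = 102/61

Choose coordinates L = (0, 0), Z = (1, 0), B = (0, 1), Y = (3, -1).
1. M is the midpoint of ZY ⇒ M = (2, -1/2)
2. A lies on line BZ with BA:AZ = 4:3 ⇒ A = (4/7, 3/7)
3. N is the centroid of triangle MZB ⇒ N = (1, 1/6)
4. R is the intersection of line LB and line AY ⇒ R = (0, 13/17)
5. T is the midpoint of ZR ⇒ T = (1/2, 13/34)
2·[MBY] = -1/2, 2·[NLT] = -61/204
[MBY]:[NLT] = -1/2:-61/204 = 102/61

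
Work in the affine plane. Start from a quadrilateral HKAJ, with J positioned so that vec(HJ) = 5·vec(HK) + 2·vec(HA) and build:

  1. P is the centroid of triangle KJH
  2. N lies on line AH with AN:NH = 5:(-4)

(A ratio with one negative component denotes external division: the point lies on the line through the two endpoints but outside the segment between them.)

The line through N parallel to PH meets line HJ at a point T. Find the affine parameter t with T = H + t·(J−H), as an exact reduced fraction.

t = -12

Choose coordinates H = (0, 0), K = (1, 0), A = (0, 1), J = (5, 2).
1. P is the centroid of triangle KJH ⇒ P = (2, 2/3)
2. N lies on line AH with AN:NH = 5:(-4) ⇒ N = (0, -4)
through N parallel to PH: direction (-2, -2/3); meets HJ at T = (-60, -24)
T = H + t·(J−H) with t = -12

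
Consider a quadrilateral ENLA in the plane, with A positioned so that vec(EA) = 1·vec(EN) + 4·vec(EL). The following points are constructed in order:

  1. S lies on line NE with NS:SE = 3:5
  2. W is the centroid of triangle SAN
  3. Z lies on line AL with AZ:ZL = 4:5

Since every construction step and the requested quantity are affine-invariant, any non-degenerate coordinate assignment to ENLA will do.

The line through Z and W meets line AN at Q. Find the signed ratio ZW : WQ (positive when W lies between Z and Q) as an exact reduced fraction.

ZW:WQ = 23/9

Assign E = (0, 0), N = (1, 0), L = (0, 1), A = (1, 4) — the answer is frame-independent, so this choice is without loss of generality.
1. S lies on line NE with NS:SE = 3:5 ⇒ S = (5/8, 0)
2. W is the centroid of triangle SAN ⇒ W = (7/8, 4/3)
3. Z lies on line AL with AZ:ZL = 4:5 ⇒ Z = (5/9, 8/3)
line ZW meets AN at Q = (1, 56/69)
W = Z + t·(Q−Z) with t = 23/32, so ZW:WQ = 23/32:9/32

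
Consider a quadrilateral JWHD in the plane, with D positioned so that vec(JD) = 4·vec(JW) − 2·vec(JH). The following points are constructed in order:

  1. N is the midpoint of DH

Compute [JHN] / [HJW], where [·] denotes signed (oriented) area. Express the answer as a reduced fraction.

Work in coordinates with J = (0, 0), W = (1, 0), H = (0, 1), D = (4, -2).
1. N is the midpoint of DH ⇒ N = (2, -1/2)
2·[JHN] = -2, 2·[HJW] = 1
[JHN]:[HJW] = -2:1 = -2

[JHN]:[HJW] = -2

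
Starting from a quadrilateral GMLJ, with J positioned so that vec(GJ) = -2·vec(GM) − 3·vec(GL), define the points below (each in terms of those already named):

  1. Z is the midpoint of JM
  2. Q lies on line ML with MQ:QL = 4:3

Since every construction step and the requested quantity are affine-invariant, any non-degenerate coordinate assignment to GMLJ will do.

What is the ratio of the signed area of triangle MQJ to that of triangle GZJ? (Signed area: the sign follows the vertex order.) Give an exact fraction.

Work in coordinates with G = (0, 0), M = (1, 0), L = (0, 1), J = (-2, -3).
1. Z is the midpoint of JM ⇒ Z = (-1/2, -3/2)
2. Q lies on line ML with MQ:QL = 4:3 ⇒ Q = (3/7, 4/7)
2·[MQJ] = 24/7, 2·[GZJ] = -3/2
[MQJ]:[GZJ] = 24/7:-3/2 = -16/7

[MQJ]:[GZJ] = -16/7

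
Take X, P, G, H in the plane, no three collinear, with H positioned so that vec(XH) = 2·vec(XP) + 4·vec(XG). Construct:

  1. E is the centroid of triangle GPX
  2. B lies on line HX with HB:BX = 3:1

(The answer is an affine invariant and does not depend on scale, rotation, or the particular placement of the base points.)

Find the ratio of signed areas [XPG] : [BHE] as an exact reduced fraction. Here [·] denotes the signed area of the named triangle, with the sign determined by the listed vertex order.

[XPG]:[BHE] = -2

Work in coordinates with X = (0, 0), P = (1, 0), G = (0, 1), H = (2, 4).
1. E is the centroid of triangle GPX ⇒ E = (1/3, 1/3)
2. B lies on line HX with HB:BX = 3:1 ⇒ B = (1/2, 1)
2·[XPG] = 1, 2·[BHE] = -1/2
[XPG]:[BHE] = 1:-1/2 = -2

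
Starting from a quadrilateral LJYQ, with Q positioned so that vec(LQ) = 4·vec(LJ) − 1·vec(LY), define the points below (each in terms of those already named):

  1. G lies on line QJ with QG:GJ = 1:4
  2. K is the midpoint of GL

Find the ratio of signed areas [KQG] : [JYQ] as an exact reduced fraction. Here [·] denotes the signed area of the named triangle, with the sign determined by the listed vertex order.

[KQG]:[JYQ] = -1/20

Choose coordinates L = (0, 0), J = (1, 0), Y = (0, 1), Q = (4, -1).
1. G lies on line QJ with QG:GJ = 1:4 ⇒ G = (17/5, -4/5)
2. K is the midpoint of GL ⇒ K = (17/10, -2/5)
2·[KQG] = 1/10, 2·[JYQ] = -2
[KQG]:[JYQ] = 1/10:-2 = -1/20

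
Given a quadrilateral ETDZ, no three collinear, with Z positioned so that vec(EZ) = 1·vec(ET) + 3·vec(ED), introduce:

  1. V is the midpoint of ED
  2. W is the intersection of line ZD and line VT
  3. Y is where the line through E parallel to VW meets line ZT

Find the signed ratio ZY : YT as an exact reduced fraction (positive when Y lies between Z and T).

Work in coordinates with E = (0, 0), T = (1, 0), D = (0, 1), Z = (1, 3).
1. V is the midpoint of ED ⇒ V = (0, 1/2)
2. W is the intersection of line ZD and line VT ⇒ W = (-1/5, 3/5)
3. Y is where the line through E parallel to VW meets line ZT ⇒ Y = (1, -1/2)
Y = Z + t·(T−Z) with t = 7/6, so ZY:YT = t:(1−t) = 7/6:-1/6

ZY:YT = -7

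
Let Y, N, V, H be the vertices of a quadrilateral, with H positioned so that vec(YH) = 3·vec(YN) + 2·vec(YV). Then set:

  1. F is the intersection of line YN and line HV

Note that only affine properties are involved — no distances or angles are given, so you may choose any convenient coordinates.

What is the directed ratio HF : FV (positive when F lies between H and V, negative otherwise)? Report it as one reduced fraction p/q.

Set Y = (0, 0), N = (1, 0), V = (0, 1), H = (3, 2); any affine frame gives the same invariant.
1. F is the intersection of line YN and line HV ⇒ F = (-3, 0)
F = H + t·(V−H) with t = 2, so HF:FV = t:(1−t) = 2:-1

HF:FV = -2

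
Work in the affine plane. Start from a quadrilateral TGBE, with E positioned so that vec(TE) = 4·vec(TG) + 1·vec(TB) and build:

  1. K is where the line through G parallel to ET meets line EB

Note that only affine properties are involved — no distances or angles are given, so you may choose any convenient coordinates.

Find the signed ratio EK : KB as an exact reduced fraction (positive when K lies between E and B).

EK:KB = -1/5

Assign T = (0, 0), G = (1, 0), B = (0, 1), E = (4, 1) — the answer is frame-independent, so this choice is without loss of generality.
1. K is where the line through G parallel to ET meets line EB ⇒ K = (5, 1)
K = E + t·(B−E) with t = -1/4, so EK:KB = t:(1−t) = -1/4:5/4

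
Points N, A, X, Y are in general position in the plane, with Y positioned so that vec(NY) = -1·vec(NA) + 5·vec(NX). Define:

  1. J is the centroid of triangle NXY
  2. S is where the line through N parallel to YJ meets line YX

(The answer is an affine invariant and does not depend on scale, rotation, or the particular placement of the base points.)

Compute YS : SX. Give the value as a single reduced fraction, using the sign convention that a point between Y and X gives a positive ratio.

YS:SX = -1/2

Choose coordinates N = (0, 0), A = (1, 0), X = (0, 1), Y = (-1, 5).
1. J is the centroid of triangle NXY ⇒ J = (-1/3, 2)
2. S is where the line through N parallel to YJ meets line YX ⇒ S = (-2, 9)
S = Y + t·(X−Y) with t = -1, so YS:SX = t:(1−t) = -1:2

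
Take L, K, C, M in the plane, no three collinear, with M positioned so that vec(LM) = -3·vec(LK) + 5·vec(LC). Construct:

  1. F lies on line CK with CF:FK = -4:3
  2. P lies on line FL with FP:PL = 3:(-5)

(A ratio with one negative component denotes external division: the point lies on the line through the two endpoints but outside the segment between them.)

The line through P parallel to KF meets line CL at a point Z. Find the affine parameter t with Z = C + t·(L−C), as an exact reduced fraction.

Set L = (0, 0), K = (1, 0), C = (0, 1), M = (-3, 5); any affine frame gives the same invariant.
1. F lies on line CK with CF:FK = -4:3 ⇒ F = (4, -3)
2. P lies on line FL with FP:PL = 3:(-5) ⇒ P = (10, -15/2)
through P parallel to KF: direction (3, -3); meets CL at Z = (0, 5/2)
Z = C + t·(L−C) with t = -3/2

t = -3/2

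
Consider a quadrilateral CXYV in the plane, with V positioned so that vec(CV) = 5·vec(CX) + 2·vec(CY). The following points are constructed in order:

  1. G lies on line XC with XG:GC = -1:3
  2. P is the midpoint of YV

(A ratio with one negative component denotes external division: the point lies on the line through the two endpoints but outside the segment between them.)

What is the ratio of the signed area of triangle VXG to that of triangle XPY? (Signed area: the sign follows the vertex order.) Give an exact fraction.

[VXG]:[XPY] = 1/3

Set C = (0, 0), X = (1, 0), Y = (0, 1), V = (5, 2); any affine frame gives the same invariant.
1. G lies on line XC with XG:GC = -1:3 ⇒ G = (3/2, 0)
2. P is the midpoint of YV ⇒ P = (5/2, 3/2)
2·[VXG] = 1, 2·[XPY] = 3
[VXG]:[XPY] = 1:3 = 1/3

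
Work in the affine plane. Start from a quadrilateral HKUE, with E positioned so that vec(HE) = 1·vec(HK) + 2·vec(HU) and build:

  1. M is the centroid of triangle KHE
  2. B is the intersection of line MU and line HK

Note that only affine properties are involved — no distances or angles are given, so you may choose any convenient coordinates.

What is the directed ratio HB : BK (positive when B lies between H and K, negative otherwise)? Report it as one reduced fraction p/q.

HB:BK = -2

Assign H = (0, 0), K = (1, 0), U = (0, 1), E = (1, 2) — the answer is frame-independent, so this choice is without loss of generality.
1. M is the centroid of triangle KHE ⇒ M = (2/3, 2/3)
2. B is the intersection of line MU and line HK ⇒ B = (2, 0)
B = H + t·(K−H) with t = 2, so HB:BK = t:(1−t) = 2:-1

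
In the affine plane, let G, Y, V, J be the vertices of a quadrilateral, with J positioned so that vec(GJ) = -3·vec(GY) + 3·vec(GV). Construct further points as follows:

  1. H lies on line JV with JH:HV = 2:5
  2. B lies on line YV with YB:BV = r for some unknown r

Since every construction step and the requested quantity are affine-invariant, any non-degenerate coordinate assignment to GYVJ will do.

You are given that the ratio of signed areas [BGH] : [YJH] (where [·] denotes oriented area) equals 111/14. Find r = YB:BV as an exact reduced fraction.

r = 4/3

Assign G = (0, 0), Y = (1, 0), V = (0, 1), J = (-3, 3) — the answer is frame-independent, so this choice is without loss of generality.
1. H lies on line JV with JH:HV = 2:5 ⇒ H = (-15/7, 17/7)
2. With YB:BV = r, write λ = r/(r+1) so B = Y + λ·(V−Y); B is affine-linear in λ
Every point depending on B is an affine combination of B and λ-independent points, so each such coordinate is linear in λ; the λ² term in each signed area is a multiple of (V−Y)×(V−Y) = 0, so 2·[BGH] and 2·[YJH] are each linear in λ. Evaluating at λ=0 and λ=1:
  2·[BGH] = 2/7·λ − 17/7,   2·[YJH] = -2/7
So [BGH]:[YJH] = (2/7·λ − 17/7) / (-2/7). Setting this equal to 111/14:
  2/7·λ − 17/7 = 111/14·(-2/7)  ⇒  λ = 4/7
Then r = λ/(1−λ) = (4/7)/(3/7) = 4/3. Check: with r = 4/3, B = (3/7, 4/7) and [BGH]:[YJH] = 111/14 as required.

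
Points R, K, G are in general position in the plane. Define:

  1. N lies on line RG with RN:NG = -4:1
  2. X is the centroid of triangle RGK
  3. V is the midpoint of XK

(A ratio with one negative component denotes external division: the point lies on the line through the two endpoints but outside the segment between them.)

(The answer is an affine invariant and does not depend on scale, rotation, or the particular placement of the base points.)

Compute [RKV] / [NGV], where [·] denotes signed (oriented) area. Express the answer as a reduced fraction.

Work in coordinates with R = (0, 0), K = (1, 0), G = (0, 1).
1. N lies on line RG with RN:NG = -4:1 ⇒ N = (0, 4/3)
2. X is the centroid of triangle RGK ⇒ X = (1/3, 1/3)
3. V is the midpoint of XK ⇒ V = (2/3, 1/6)
2·[RKV] = 1/6, 2·[NGV] = 2/9
[RKV]:[NGV] = 1/6:2/9 = 3/4

[RKV]:[NGV] = 3/4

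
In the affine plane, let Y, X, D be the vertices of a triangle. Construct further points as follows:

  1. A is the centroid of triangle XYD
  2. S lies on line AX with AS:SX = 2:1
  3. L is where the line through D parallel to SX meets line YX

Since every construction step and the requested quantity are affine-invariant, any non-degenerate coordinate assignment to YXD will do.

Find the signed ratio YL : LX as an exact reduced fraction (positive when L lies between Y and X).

YL:LX = -2

Assign Y = (0, 0), X = (1, 0), D = (0, 1) — the answer is frame-independent, so this choice is without loss of generality.
1. A is the centroid of triangle XYD ⇒ A = (1/3, 1/3)
2. S lies on line AX with AS:SX = 2:1 ⇒ S = (7/9, 1/9)
3. L is where the line through D parallel to SX meets line YX ⇒ L = (2, 0)
L = Y + t·(X−Y) with t = 2, so YL:LX = t:(1−t) = 2:-1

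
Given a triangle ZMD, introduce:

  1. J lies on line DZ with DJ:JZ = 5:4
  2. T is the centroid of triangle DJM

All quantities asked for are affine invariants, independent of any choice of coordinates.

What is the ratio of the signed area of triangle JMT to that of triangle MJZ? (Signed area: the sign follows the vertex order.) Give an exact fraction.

Set Z = (0, 0), M = (1, 0), D = (0, 1); any affine frame gives the same invariant.
1. J lies on line DZ with DJ:JZ = 5:4 ⇒ J = (0, 4/9)
2. T is the centroid of triangle DJM ⇒ T = (1/3, 13/27)
2·[JMT] = 5/27, 2·[MJZ] = 4/9
[JMT]:[MJZ] = 5/27:4/9 = 5/12

[JMT]:[MJZ] = 5/12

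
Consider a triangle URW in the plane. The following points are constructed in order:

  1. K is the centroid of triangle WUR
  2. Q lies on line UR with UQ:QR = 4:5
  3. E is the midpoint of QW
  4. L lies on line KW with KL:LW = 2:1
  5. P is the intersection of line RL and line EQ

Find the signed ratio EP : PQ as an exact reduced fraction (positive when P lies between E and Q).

EP:PQ = -13/35

Work in coordinates with U = (0, 0), R = (1, 0), W = (0, 1).
1. K is the centroid of triangle WUR ⇒ K = (1/3, 1/3)
2. Q lies on line UR with UQ:QR = 4:5 ⇒ Q = (4/9, 0)
3. E is the midpoint of QW ⇒ E = (2/9, 1/2)
4. L lies on line KW with KL:LW = 2:1 ⇒ L = (1/9, 7/9)
5. P is the intersection of line RL and line EQ ⇒ P = (1/11, 35/44)
P = E + t·(Q−E) with t = -13/22, so EP:PQ = t:(1−t) = -13/22:35/22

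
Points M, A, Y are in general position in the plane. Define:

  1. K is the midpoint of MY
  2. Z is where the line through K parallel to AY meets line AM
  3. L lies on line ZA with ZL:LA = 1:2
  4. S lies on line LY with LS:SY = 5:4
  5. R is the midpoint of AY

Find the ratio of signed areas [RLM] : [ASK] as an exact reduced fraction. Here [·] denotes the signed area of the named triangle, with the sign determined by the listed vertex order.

Work in coordinates with M = (0, 0), A = (1, 0), Y = (0, 1).
1. K is the midpoint of MY ⇒ K = (0, 1/2)
2. Z is where the line through K parallel to AY meets line AM ⇒ Z = (1/2, 0)
3. L lies on line ZA with ZL:LA = 1:2 ⇒ L = (2/3, 0)
4. S lies on line LY with LS:SY = 5:4 ⇒ S = (8/27, 5/9)
5. R is the midpoint of AY ⇒ R = (1/2, 1/2)
2·[RLM] = -1/3, 2·[ASK] = 11/54
[RLM]:[ASK] = -1/3:11/54 = -18/11

[RLM]:[ASK] = -18/11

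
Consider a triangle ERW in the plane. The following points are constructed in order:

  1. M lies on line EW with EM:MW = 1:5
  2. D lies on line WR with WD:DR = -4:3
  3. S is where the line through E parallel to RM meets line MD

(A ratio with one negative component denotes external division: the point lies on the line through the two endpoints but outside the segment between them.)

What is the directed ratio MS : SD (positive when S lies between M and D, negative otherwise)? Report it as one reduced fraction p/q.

MS:SD = 1/14

Assign E = (0, 0), R = (1, 0), W = (0, 1) — the answer is frame-independent, so this choice is without loss of generality.
1. M lies on line EW with EM:MW = 1:5 ⇒ M = (0, 1/6)
2. D lies on line WR with WD:DR = -4:3 ⇒ D = (4, -3)
3. S is where the line through E parallel to RM meets line MD ⇒ S = (4/15, -2/45)
S = M + t·(D−M) with t = 1/15, so MS:SD = t:(1−t) = 1/15:14/15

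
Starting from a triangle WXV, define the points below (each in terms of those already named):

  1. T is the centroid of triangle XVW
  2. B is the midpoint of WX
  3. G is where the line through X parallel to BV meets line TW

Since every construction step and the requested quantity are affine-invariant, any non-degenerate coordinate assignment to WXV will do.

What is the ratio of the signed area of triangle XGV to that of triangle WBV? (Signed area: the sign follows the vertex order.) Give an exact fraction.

[XGV]:[WBV] = 2/3

Set W = (0, 0), X = (1, 0), V = (0, 1); any affine frame gives the same invariant.
1. T is the centroid of triangle XVW ⇒ T = (1/3, 1/3)
2. B is the midpoint of WX ⇒ B = (1/2, 0)
3. G is where the line through X parallel to BV meets line TW ⇒ G = (2/3, 2/3)
2·[XGV] = 1/3, 2·[WBV] = 1/2
[XGV]:[WBV] = 1/3:1/2 = 2/3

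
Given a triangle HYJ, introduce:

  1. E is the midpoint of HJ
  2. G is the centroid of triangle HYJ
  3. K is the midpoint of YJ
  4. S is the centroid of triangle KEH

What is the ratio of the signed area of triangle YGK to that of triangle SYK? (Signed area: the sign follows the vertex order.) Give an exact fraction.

[YGK]:[SYK] = -2/3

Choose coordinates H = (0, 0), Y = (1, 0), J = (0, 1).
1. E is the midpoint of HJ ⇒ E = (0, 1/2)
2. G is the centroid of triangle HYJ ⇒ G = (1/3, 1/3)
3. K is the midpoint of YJ ⇒ K = (1/2, 1/2)
4. S is the centroid of triangle KEH ⇒ S = (1/6, 1/3)
2·[YGK] = -1/6, 2·[SYK] = 1/4
[YGK]:[SYK] = -1/6:1/4 = -2/3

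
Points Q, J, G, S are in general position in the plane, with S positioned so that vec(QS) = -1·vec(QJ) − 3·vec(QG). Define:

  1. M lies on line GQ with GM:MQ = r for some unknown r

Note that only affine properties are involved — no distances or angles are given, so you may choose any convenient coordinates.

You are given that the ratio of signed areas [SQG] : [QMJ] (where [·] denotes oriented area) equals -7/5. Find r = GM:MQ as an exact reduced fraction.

Work in coordinates with Q = (0, 0), J = (1, 0), G = (0, 1), S = (-1, -3).
1. With GM:MQ = r, write λ = r/(r+1) so M = G + λ·(Q−G); M is affine-linear in λ
Every point depending on M is an affine combination of M and λ-independent points, so each such coordinate is linear in λ; the λ² term in each signed area is a multiple of (Q−G)×(Q−G) = 0, so 2·[SQG] and 2·[QMJ] are each linear in λ. Evaluating at λ=0 and λ=1:
  2·[SQG] = 1,   2·[QMJ] = λ − 1
So [SQG]:[QMJ] = (1) / (λ − 1). Setting this equal to -7/5:
  1 = -7/5·(λ − 1)  ⇒  λ = 2/7
Then r = λ/(1−λ) = (2/7)/(5/7) = 2/5. Check: with r = 2/5, M = (0, 5/7) and [SQG]:[QMJ] = -7/5 as required.

r = 2/5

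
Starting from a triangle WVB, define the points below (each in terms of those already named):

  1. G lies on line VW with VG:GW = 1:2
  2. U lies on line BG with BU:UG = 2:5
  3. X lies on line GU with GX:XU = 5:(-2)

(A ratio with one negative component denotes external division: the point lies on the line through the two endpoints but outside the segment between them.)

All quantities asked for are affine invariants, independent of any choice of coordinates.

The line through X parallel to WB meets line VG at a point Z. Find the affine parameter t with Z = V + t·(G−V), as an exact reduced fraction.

t = 71/21

Choose coordinates W = (0, 0), V = (1, 0), B = (0, 1).
1. G lies on line VW with VG:GW = 1:2 ⇒ G = (2/3, 0)
2. U lies on line BG with BU:UG = 2:5 ⇒ U = (4/21, 5/7)
3. X lies on line GU with GX:XU = 5:(-2) ⇒ X = (-8/63, 25/21)
through X parallel to WB: direction (0, 1); meets VG at Z = (-8/63, 0)
Z = V + t·(G−V) with t = 71/21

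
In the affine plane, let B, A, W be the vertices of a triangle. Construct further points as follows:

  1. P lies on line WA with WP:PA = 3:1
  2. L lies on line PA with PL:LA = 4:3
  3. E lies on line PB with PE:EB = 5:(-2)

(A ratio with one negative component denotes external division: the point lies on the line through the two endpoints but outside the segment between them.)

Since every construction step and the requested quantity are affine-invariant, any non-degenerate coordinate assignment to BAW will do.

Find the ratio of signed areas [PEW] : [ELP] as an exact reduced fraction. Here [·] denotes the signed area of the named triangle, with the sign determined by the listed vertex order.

[PEW]:[ELP] = -21/4

Set B = (0, 0), A = (1, 0), W = (0, 1); any affine frame gives the same invariant.
1. P lies on line WA with WP:PA = 3:1 ⇒ P = (3/4, 1/4)
2. L lies on line PA with PL:LA = 4:3 ⇒ L = (25/28, 3/28)
3. E lies on line PB with PE:EB = 5:(-2) ⇒ E = (-1/2, -1/6)
2·[PEW] = -5/4, 2·[ELP] = 5/21
[PEW]:[ELP] = -5/4:5/21 = -21/4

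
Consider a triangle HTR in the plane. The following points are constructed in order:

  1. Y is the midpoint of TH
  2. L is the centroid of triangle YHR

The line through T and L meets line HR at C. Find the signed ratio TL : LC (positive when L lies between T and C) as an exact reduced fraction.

Set H = (0, 0), T = (1, 0), R = (0, 1); any affine frame gives the same invariant.
1. Y is the midpoint of TH ⇒ Y = (1/2, 0)
2. L is the centroid of triangle YHR ⇒ L = (1/6, 1/3)
line TL meets HR at C = (0, 2/5)
L = T + t·(C−T) with t = 5/6, so TL:LC = 5/6:1/6

TL:LC = 5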